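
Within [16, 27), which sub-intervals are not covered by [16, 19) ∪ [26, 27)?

[19, 26)

The merged coverage is [16, 19), [26, 27).
Uncovered inside [16, 27): [19, 26).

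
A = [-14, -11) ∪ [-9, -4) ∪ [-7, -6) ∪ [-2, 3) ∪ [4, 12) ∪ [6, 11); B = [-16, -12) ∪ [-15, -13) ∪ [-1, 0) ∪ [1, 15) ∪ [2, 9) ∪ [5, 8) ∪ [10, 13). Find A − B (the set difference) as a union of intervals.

Merge the first list: [-14, -11), [-9, -4), [-2, 3), [4, 12).
Merge the second list: [-16, -12), [-1, 0), [1, 15).
[-14, -11) with B removed leaves [-12, -11).
[-9, -4) is untouched.
[-2, 3) with B removed leaves [-2, -1), [0, 1).
[4, 12) lies entirely inside B → drops out.

[-12, -11) ∪ [-9, -4) ∪ [-2, -1) ∪ [0, 1)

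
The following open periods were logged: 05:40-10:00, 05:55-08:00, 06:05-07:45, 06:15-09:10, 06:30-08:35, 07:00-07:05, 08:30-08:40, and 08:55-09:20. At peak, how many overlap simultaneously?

Sweep endpoints in order; track running count of active intervals.
Peak of 6 reached at 07:00.

6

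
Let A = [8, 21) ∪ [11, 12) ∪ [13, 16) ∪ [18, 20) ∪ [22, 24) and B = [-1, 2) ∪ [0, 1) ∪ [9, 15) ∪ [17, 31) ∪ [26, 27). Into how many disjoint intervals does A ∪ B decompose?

2

Merge the first list: [8, 21), [22, 24).
Merge the second list: [-1, 2), [9, 15), [17, 31).
A ∪ B = [-1, 2), [8, 31).
That is 2 disjoint pieces.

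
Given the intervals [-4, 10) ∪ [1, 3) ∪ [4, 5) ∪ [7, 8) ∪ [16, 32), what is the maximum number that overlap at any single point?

Sweep endpoints in order; track running count of active intervals.
Peak of 2 reached at 1.

2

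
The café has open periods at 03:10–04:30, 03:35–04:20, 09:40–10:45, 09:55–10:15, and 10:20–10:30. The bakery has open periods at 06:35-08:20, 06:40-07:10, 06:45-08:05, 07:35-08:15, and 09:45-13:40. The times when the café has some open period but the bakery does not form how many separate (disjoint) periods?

A, merged: 03:10–04:30, 09:40–10:45.
B, merged: 06:35–08:20, 09:45–13:40.
A \ B = 03:10–04:30, 09:40–09:45.
That is 2 disjoint pieces.

2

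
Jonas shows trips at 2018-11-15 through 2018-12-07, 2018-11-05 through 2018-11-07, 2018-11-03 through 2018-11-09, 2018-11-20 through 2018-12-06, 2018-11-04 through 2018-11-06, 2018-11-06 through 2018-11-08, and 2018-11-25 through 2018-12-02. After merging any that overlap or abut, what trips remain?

Sort by start: 2018-11-03 through 2018-11-09, 2018-11-04 through 2018-11-06, 2018-11-05 through 2018-11-07, 2018-11-06 through 2018-11-08, 2018-11-15 through 2018-12-07, 2018-11-20 through 2018-12-06, 2018-11-25 through 2018-12-02.
2018-11-04 through 2018-11-06 overlaps/touches 2018-11-03 through 2018-11-09 → extend to 2018-11-03 through 2018-11-09.
2018-11-05 through 2018-11-07 overlaps/touches 2018-11-03 through 2018-11-09 → extend to 2018-11-03 through 2018-11-09.
2018-11-06 through 2018-11-08 overlaps/touches 2018-11-03 through 2018-11-09 → extend to 2018-11-03 through 2018-11-09.
2018-11-15 through 2018-12-07 is disjoint → start new block.
2018-11-20 through 2018-12-06 overlaps/touches 2018-11-15 through 2018-12-07 → extend to 2018-11-15 through 2018-12-07.
2018-11-25 through 2018-12-02 overlaps/touches 2018-11-15 through 2018-12-07 → extend to 2018-11-15 through 2018-12-07.

2018-11-03 through 2018-11-09, 2018-11-15 through 2018-12-07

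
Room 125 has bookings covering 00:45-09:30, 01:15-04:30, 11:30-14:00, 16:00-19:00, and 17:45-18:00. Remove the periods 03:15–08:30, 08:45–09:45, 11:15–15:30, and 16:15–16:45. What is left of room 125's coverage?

Merge the first list: 00:45–09:30, 11:30–14:00, 16:00–19:00.
00:45–09:30 with B removed leaves 00:45–03:15, 08:30–08:45.
11:30–14:00 lies entirely inside B → drops out.
16:00–19:00 with B removed leaves 16:00–16:15, 16:45–19:00.

00:45–03:15, 08:30–08:45, 16:00–16:15, 16:45–19:00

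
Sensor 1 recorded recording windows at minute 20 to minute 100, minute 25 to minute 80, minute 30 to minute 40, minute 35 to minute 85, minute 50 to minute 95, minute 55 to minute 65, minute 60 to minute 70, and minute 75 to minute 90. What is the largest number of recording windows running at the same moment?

Sweep endpoints in order; track running count of active intervals.
Peak of 6 reached at minute 60.

6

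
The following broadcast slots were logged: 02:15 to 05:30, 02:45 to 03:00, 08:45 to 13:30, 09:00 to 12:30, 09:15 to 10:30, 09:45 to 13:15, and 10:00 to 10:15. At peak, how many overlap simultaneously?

Sweep endpoints in order; track running count of active intervals.
Peak of 5 reached at 10:00.

5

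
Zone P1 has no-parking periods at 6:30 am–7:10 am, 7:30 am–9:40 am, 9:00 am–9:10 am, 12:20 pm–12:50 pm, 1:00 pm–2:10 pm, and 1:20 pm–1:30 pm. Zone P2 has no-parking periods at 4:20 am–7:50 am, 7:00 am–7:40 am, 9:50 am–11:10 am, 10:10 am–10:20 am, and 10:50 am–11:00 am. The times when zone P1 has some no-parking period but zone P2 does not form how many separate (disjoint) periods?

A, merged: 6:30 am–7:10 am, 7:30 am–9:40 am, 12:20 pm–12:50 pm, 1:00 pm–2:10 pm.
B, merged: 4:20 am–7:50 am, 9:50 am–11:10 am.
A \ B = 7:50 am–9:40 am, 12:20 pm–12:50 pm, 1:00 pm–2:10 pm.
That is 3 disjoint pieces.

3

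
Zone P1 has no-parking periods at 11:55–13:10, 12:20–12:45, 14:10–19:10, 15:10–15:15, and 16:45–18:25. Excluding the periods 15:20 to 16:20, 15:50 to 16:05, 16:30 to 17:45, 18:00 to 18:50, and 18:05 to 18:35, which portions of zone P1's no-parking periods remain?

Merge the first list: 11:55–13:10, 14:10–19:10.
Merge the second list: 15:20–16:20, 16:30–17:45, 18:00–18:50.
11:55–13:10 is untouched.
14:10–19:10 with B removed leaves 14:10–15:20, 16:20–16:30, 17:45–18:00, 18:50–19:10.

11:55–13:10, 14:10–15:20, 16:20–16:30, 17:45–18:00, 18:50–19:10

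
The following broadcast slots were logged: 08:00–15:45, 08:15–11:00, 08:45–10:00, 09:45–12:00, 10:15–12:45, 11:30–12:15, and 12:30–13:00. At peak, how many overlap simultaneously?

4

Sweep endpoints in order; track running count of active intervals.
Peak of 4 reached at 09:45.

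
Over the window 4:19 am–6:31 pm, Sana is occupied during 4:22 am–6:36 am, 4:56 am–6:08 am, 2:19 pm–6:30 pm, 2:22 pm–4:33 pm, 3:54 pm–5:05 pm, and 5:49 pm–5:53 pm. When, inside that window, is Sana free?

4:19 am-4:22 am, 6:36 am-2:19 pm, 6:30 pm-6:31 pm

The merged coverage is 4:22 am-6:36 am, 2:19 pm-6:30 pm.
Gaps within 4:19 am-6:31 pm: 4:19 am-4:22 am, 6:36 am-2:19 pm, 6:30 pm-6:31 pm.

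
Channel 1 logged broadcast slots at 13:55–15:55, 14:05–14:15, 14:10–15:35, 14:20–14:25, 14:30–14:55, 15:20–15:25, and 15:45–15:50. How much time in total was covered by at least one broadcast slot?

2 h

Merged: 13:55–15:55.
Length: 2 h.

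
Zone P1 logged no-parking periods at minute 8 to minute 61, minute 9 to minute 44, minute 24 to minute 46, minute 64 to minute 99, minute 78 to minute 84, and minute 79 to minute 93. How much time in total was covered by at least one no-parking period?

Merged: minute 8 to minute 61, minute 64 to minute 99.
Lengths: 53 minutes + 35 minutes = 88 minutes.

88 minutes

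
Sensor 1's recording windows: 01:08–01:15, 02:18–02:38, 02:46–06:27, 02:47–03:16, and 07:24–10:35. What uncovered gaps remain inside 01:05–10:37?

01:05–01:08, 01:15–02:18, 02:38–02:46, 06:27–07:24, 10:35–10:37

The merged coverage is 01:08–01:15, 02:18–02:38, 02:46–06:27, 07:24–10:35.
Uncovered inside 01:05–10:37: 01:05–01:08, 01:15–02:18, 02:38–02:46, 06:27–07:24, 10:35–10:37.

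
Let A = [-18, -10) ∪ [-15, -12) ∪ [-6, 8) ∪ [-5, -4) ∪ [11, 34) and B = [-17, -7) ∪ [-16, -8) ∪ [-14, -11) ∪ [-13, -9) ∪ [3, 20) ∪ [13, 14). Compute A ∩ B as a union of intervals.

A, merged: [-18, -10), [-6, 8), [11, 34).
B, merged: [-17, -7), [3, 20).
[-18, -10) ∩ B → [-17, -10).
[-6, 8) ∩ B → [3, 8).
[11, 34) ∩ B → [11, 20).

[-17, -10) ∪ [3, 8) ∪ [11, 20)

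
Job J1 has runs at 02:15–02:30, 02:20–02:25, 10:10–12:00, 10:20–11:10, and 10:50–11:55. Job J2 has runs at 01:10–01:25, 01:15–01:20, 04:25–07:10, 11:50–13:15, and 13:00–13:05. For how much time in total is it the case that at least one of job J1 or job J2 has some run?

6 h 20 min

First set merges to 02:15–02:30, 10:10–12:00.
Second set merges to 01:10–01:25, 04:25–07:10, 11:50–13:15.
A ∪ B = 01:10–01:25, 02:15–02:30, 04:25–07:10, 10:10–13:15.
Total: 15 min + 15 min + 2 h 45 min + 3 h 5 min = 6 h 20 min.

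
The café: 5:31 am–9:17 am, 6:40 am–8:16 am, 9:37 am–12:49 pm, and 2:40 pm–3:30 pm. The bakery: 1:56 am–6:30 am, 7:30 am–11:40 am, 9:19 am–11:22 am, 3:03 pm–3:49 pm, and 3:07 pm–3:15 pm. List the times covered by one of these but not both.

1:56 am–5:31 am, 6:30 am–7:30 am, 9:17 am–9:37 am, 11:40 am–12:49 pm, 2:40 pm–3:03 pm, 3:30 pm–3:49 pm

Merge the first list: 5:31 am–9:17 am, 9:37 am–12:49 pm, 2:40 pm–3:30 pm.
Merge the second list: 1:56 am–6:30 am, 7:30 am–11:40 am, 3:03 pm–3:49 pm.
A but not B: 6:30 am–7:30 am, 11:40 am–12:49 pm, 2:40 pm–3:03 pm.
B but not A: 1:56 am–5:31 am, 9:17 am–9:37 am, 3:30 pm–3:49 pm.
Combining gives A △ B.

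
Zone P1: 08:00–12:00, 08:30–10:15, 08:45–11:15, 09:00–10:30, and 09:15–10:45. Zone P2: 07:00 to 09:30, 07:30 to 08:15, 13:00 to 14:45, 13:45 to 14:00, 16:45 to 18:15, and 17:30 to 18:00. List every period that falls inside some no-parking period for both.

08:00–09:30

A, merged: 08:00–12:00.
B, merged: 07:00–09:30, 13:00–14:45, 16:45–18:15.
08:00–12:00 overlaps B on 08:00–09:30.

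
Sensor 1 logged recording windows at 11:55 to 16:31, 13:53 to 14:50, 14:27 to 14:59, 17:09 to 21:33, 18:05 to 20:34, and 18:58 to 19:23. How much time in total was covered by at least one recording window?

9 h

Merged: 11:55-16:31, 17:09-21:33.
Lengths: 4 h 36 min + 4 h 24 min = 9 h.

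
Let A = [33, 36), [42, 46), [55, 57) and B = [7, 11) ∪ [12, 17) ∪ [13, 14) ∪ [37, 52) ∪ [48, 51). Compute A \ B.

Second set merges to [7, 11), [12, 17), [37, 52).
[33, 36) is untouched.
[42, 46) lies entirely inside B → drops out.
[55, 57) is untouched.

[33, 36) ∪ [55, 57)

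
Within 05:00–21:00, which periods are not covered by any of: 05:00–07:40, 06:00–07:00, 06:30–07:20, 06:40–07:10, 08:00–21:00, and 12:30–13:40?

The merged coverage is 05:00–07:40, 08:00–21:00.
Uncovered inside 05:00–21:00: 07:40–08:00.

07:40–08:00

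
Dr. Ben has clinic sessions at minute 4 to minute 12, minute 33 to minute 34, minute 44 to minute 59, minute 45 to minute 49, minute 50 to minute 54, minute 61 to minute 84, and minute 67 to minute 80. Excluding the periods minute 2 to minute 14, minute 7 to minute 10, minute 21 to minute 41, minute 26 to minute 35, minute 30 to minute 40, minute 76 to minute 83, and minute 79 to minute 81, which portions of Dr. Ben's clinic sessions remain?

minute 44 to minute 59, minute 61 to minute 76, minute 83 to minute 84

First set merges to minute 4 to minute 12, minute 33 to minute 34, minute 44 to minute 59, minute 61 to minute 84.
Second set merges to minute 2 to minute 14, minute 21 to minute 41, minute 76 to minute 83.
minute 4 to minute 12: fully covered by B → removed.
minute 33 to minute 34: fully covered by B → removed.
minute 44 to minute 59: no B overlap → unchanged.
minute 61 to minute 84 minus B → minute 61 to minute 76, minute 83 to minute 84.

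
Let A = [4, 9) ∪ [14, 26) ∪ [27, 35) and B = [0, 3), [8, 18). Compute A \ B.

[4, 8) ∪ [18, 26) ∪ [27, 35)

[4, 9) \ B = [4, 8).
[14, 26) \ B = [18, 26).
[27, 35): nothing removed.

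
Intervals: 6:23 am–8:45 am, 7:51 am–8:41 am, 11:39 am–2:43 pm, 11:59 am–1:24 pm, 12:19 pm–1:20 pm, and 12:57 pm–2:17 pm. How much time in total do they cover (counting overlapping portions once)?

5 h 26 min

Merged: 6:23 am–8:45 am, 11:39 am–2:43 pm.
Lengths: 2 h 22 min + 3 h 4 min = 5 h 26 min.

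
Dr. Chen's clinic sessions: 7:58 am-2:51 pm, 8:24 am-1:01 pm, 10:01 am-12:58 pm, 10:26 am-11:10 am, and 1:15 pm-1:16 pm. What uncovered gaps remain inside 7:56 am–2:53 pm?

7:56 am–7:58 am, 2:51 pm–2:53 pm

The merged coverage is 7:58 am–2:51 pm.
Complement within 7:56 am–2:53 pm: 7:56 am–7:58 am, 2:51 pm–2:53 pm.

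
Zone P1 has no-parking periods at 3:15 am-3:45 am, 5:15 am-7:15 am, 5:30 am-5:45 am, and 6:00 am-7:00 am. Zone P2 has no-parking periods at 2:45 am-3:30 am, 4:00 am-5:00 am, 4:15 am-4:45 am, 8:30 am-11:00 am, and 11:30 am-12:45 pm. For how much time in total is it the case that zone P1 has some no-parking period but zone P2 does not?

A, merged: 3:15 am–3:45 am, 5:15 am–7:15 am.
B, merged: 2:45 am–3:30 am, 4:00 am–5:00 am, 8:30 am–11:00 am, 11:30 am–12:45 pm.
A \ B = 3:30 am–3:45 am, 5:15 am–7:15 am.
Total: 15 min + 2 h = 2 h 15 min.

2 h 15 min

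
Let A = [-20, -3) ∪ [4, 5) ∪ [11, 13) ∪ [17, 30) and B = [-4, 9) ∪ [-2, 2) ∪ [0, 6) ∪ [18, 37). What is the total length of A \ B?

Second set merges to [-4, 9), [18, 37).
A \ B = [-20, -4), [11, 13), [17, 18).
Total: 16 + 2 + 1 = 19.

19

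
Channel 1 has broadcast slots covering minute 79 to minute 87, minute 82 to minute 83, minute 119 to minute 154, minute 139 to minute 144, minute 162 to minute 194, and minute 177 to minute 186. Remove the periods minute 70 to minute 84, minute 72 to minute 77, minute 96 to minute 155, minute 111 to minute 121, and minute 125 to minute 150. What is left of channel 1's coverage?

First set merges to minute 79 to minute 87, minute 119 to minute 154, minute 162 to minute 194.
Second set merges to minute 70 to minute 84, minute 96 to minute 155.
minute 79 to minute 87 minus B → minute 84 to minute 87.
minute 119 to minute 154: fully covered by B → removed.
minute 162 to minute 194: no B overlap → unchanged.

minute 84 to minute 87, minute 162 to minute 194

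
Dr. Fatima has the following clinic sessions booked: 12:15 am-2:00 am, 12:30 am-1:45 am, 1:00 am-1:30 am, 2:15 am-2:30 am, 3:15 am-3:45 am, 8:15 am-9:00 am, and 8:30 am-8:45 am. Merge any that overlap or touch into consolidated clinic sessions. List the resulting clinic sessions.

12:30 am–1:45 am overlaps/touches 12:15 am–2:00 am → extend to 12:15 am–2:00 am.
1:00 am–1:30 am overlaps/touches 12:15 am–2:00 am → extend to 12:15 am–2:00 am.
2:15 am–2:30 am is disjoint → start new block.
3:15 am–3:45 am is disjoint → start new block.
8:15 am–9:00 am is disjoint → start new block.
8:30 am–8:45 am overlaps/touches 8:15 am–9:00 am → extend to 8:15 am–9:00 am.

12:15 am–2:00 am, 2:15 am–2:30 am, 3:15 am–3:45 am, 8:15 am–9:00 am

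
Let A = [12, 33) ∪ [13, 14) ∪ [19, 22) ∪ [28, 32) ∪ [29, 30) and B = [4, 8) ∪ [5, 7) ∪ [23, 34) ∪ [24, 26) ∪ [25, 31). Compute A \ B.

Merge the first list: [12, 33).
Merge the second list: [4, 8), [23, 34).
[12, 33) \ B = [12, 23).

[12, 23)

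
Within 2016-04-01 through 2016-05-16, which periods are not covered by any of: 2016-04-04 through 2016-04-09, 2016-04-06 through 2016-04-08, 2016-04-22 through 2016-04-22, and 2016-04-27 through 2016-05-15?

After merging, the occupied span is 2016-04-04 through 2016-04-09, 2016-04-22 through 2016-04-22, 2016-04-27 through 2016-05-15.
Complement within 2016-04-01 through 2016-05-16: 2016-04-01 through 2016-04-03, 2016-04-10 through 2016-04-21, 2016-04-23 through 2016-04-26, 2016-05-16 through 2016-05-16.

2016-04-01 through 2016-04-03, 2016-04-10 through 2016-04-21, 2016-04-23 through 2016-04-26, 2016-05-16 through 2016-05-16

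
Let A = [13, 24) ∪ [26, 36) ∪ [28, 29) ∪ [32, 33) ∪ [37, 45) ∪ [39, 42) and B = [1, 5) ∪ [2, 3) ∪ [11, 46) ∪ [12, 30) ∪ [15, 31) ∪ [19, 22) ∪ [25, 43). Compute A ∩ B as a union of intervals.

[13, 24) ∪ [26, 36) ∪ [37, 45)

First set merges to [13, 24), [26, 36), [37, 45).
Second set merges to [1, 5), [11, 46).
[13, 24) ∩ B → [13, 24).
[26, 36) ∩ B → [26, 36).
[37, 45) ∩ B → [37, 45).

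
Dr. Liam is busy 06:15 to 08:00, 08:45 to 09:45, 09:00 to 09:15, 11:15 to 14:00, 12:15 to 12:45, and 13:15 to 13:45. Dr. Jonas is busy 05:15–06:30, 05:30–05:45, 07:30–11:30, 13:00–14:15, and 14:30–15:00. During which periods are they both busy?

Merge the first list: 06:15-08:00, 08:45-09:45, 11:15-14:00.
Merge the second list: 05:15-06:30, 07:30-11:30, 13:00-14:15, 14:30-15:00.
06:15-08:00 meets the second set on 06:15-06:30, 07:30-08:00.
08:45-09:45 meets the second set on 08:45-09:45.
11:15-14:00 meets the second set on 11:15-11:30, 13:00-14:00.

06:15-06:30, 07:30-08:00, 08:45-09:45, 11:15-11:30, 13:00-14:00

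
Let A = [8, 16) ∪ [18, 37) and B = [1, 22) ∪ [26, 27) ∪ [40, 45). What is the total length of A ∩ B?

A ∩ B = [8, 16), [18, 22), [26, 27).
Total: 8 + 4 + 1 = 13.

13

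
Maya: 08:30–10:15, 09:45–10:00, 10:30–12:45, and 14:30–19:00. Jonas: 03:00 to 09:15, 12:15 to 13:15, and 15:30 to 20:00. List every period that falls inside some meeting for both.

08:30-09:15, 12:15-12:45, 15:30-19:00

Merge the first list: 08:30-10:15, 10:30-12:45, 14:30-19:00.
08:30-10:15 overlaps B on 08:30-09:15.
10:30-12:45 overlaps B on 12:15-12:45.
14:30-19:00 overlaps B on 15:30-19:00.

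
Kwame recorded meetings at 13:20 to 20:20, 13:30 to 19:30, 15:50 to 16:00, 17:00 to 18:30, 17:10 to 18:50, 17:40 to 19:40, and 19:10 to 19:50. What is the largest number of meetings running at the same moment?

5

Walk the sorted start/end points keeping a running depth.
The depth first hits 5 at 17:40.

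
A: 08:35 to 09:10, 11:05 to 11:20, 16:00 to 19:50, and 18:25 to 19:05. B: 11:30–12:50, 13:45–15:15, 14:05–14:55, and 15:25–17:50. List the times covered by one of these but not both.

First set merges to 08:35–09:10, 11:05–11:20, 16:00–19:50.
Second set merges to 11:30–12:50, 13:45–15:15, 15:25–17:50.
A but not B: 08:35–09:10, 11:05–11:20, 17:50–19:50.
B but not A: 11:30–12:50, 13:45–15:15, 15:25–16:00.
Combining gives A △ B.

08:35–09:10, 11:05–11:20, 11:30–12:50, 13:45–15:15, 15:25–16:00, 17:50–19:50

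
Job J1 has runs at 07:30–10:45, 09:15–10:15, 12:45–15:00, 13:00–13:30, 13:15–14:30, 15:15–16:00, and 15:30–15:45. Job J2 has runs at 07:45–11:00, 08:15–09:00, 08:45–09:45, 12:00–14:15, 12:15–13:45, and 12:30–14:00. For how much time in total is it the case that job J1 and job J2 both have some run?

Merge the first list: 07:30–10:45, 12:45–15:00, 15:15–16:00.
Merge the second list: 07:45–11:00, 12:00–14:15.
A ∩ B = 07:45–10:45, 12:45–14:15.
Total: 3 h + 1 h 30 min = 4 h 30 min.

4 h 30 min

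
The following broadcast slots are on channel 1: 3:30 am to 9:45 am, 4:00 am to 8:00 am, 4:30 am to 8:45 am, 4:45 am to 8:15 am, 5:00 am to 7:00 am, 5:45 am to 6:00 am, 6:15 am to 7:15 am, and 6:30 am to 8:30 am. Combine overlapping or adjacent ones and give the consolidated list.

4:00 am-8:00 am overlaps/touches 3:30 am-9:45 am → extend to 3:30 am-9:45 am.
4:30 am-8:45 am overlaps/touches 3:30 am-9:45 am → extend to 3:30 am-9:45 am.
4:45 am-8:15 am overlaps/touches 3:30 am-9:45 am → extend to 3:30 am-9:45 am.
5:00 am-7:00 am overlaps/touches 3:30 am-9:45 am → extend to 3:30 am-9:45 am.
5:45 am-6:00 am overlaps/touches 3:30 am-9:45 am → extend to 3:30 am-9:45 am.
6:15 am-7:15 am overlaps/touches 3:30 am-9:45 am → extend to 3:30 am-9:45 am.
6:30 am-8:30 am overlaps/touches 3:30 am-9:45 am → extend to 3:30 am-9:45 am.

3:30 am-9:45 am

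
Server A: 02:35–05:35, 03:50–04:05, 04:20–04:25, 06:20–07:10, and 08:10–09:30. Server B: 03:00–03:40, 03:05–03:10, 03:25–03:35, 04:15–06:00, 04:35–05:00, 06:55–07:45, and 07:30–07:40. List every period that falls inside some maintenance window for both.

03:00-03:40, 04:15-05:35, 06:55-07:10

First set merges to 02:35-05:35, 06:20-07:10, 08:10-09:30.
Second set merges to 03:00-03:40, 04:15-06:00, 06:55-07:45.
02:35-05:35 overlaps B on 03:00-03:40, 04:15-05:35.
06:20-07:10 overlaps B on 06:55-07:10.
08:10-09:30 falls entirely outside B.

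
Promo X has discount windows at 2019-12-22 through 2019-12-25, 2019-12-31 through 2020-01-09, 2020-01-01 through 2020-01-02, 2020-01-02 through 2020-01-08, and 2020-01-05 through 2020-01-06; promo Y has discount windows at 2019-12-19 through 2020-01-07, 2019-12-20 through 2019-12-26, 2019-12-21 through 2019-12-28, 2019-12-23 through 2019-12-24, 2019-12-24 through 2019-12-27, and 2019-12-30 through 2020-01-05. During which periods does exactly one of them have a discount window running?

2019-12-19 through 2019-12-21, 2019-12-26 through 2019-12-30, 2020-01-08 through 2020-01-09

A, merged: 2019-12-22 through 2019-12-25, 2019-12-31 through 2020-01-09.
B, merged: 2019-12-19 through 2020-01-07.
Only in the first: 2020-01-08 through 2020-01-09.
Only in the second: 2019-12-19 through 2019-12-21, 2019-12-26 through 2019-12-30.
Together these are the periods covered by exactly one.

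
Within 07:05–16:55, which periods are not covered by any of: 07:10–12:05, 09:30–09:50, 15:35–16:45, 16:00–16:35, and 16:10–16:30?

07:05–07:10, 12:05–15:35, 16:45–16:55

After merging, the occupied span is 07:10–12:05, 15:35–16:45.
Uncovered inside 07:05–16:55: 07:05–07:10, 12:05–15:35, 16:45–16:55.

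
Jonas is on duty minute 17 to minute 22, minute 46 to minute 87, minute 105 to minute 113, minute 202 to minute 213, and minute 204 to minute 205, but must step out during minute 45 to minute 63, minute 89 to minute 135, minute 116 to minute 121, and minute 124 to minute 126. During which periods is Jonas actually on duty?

minute 17 to minute 22, minute 63 to minute 87, minute 202 to minute 213

A, merged: minute 17 to minute 22, minute 46 to minute 87, minute 105 to minute 113, minute 202 to minute 213.
B, merged: minute 45 to minute 63, minute 89 to minute 135.
minute 17 to minute 22: nothing removed.
minute 46 to minute 87 \ B = minute 63 to minute 87.
minute 105 to minute 113: entirely removed.
minute 202 to minute 213: nothing removed.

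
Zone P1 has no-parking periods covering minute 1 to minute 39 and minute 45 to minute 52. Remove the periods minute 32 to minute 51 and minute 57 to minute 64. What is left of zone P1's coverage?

minute 1 to minute 39 minus B → minute 1 to minute 32.
minute 45 to minute 52 minus B → minute 51 to minute 52.

minute 1 to minute 32, minute 51 to minute 52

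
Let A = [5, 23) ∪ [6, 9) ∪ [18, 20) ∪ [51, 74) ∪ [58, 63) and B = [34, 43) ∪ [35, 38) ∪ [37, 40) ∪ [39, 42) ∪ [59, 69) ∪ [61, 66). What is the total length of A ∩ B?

10

First set merges to [5, 23), [51, 74).
Second set merges to [34, 43), [59, 69).
A ∩ B = [59, 69).
Total: 10.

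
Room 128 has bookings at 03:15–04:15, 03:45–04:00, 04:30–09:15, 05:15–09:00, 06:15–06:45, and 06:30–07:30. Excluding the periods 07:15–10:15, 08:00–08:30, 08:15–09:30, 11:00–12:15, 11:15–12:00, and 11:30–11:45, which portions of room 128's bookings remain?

First set merges to 03:15–04:15, 04:30–09:15.
Second set merges to 07:15–10:15, 11:00–12:15.
03:15–04:15: nothing removed.
04:30–09:15 \ B = 04:30–07:15.

03:15–04:15, 04:30–07:15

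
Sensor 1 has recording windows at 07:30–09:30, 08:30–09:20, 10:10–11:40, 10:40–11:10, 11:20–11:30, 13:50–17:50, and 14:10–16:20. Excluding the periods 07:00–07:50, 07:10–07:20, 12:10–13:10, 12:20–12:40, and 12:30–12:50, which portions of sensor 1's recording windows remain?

07:50–09:30, 10:10–11:40, 13:50–17:50

A, merged: 07:30–09:30, 10:10–11:40, 13:50–17:50.
B, merged: 07:00–07:50, 12:10–13:10.
07:30–09:30 with B removed leaves 07:50–09:30.
10:10–11:40 is untouched.
13:50–17:50 is untouched.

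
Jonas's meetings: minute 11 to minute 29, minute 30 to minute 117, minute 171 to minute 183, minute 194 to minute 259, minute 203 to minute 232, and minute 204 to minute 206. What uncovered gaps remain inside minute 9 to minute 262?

minute 9 to minute 11, minute 29 to minute 30, minute 117 to minute 171, minute 183 to minute 194, minute 259 to minute 262

After merging, the occupied span is minute 11 to minute 29, minute 30 to minute 117, minute 171 to minute 183, minute 194 to minute 259.
Complement within minute 9 to minute 262: minute 9 to minute 11, minute 29 to minute 30, minute 117 to minute 171, minute 183 to minute 194, minute 259 to minute 262.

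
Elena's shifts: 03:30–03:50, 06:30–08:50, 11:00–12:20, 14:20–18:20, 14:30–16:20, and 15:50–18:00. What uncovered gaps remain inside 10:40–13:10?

10:40–11:00, 12:20–13:10

Covered (merged): 03:30–03:50, 06:30–08:50, 11:00–12:20, 14:20–18:20.
Gaps within 10:40–13:10: 10:40–11:00, 12:20–13:10.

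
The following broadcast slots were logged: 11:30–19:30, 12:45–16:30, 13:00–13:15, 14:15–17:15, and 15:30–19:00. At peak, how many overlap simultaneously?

4

At 15:30, 4 of the intervals are simultaneously active.
No point has more.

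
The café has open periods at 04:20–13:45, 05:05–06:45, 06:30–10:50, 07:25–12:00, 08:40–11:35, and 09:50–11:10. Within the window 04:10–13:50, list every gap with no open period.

Covered (merged): 04:20-13:45.
Complement within 04:10-13:50: 04:10-04:20, 13:45-13:50.

04:10-04:20, 13:45-13:50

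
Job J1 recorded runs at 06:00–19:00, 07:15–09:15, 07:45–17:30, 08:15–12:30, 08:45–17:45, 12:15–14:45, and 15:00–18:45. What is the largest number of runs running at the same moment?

5

Walk the sorted start/end points keeping a running depth.
The depth first hits 5 at 08:45.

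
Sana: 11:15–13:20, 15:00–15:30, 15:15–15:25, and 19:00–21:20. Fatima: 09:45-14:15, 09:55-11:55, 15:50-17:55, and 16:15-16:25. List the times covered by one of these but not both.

A, merged: 11:15–13:20, 15:00–15:30, 19:00–21:20.
B, merged: 09:45–14:15, 15:50–17:55.
A but not B: 15:00–15:30, 19:00–21:20.
B but not A: 09:45–11:15, 13:20–14:15, 15:50–17:55.
Combining gives A △ B.

09:45–11:15, 13:20–14:15, 15:00–15:30, 15:50–17:55, 19:00–21:20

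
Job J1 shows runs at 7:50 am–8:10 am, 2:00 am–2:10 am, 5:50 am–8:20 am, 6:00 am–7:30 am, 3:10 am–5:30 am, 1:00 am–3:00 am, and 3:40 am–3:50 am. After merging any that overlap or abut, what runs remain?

1:00 am–3:00 am, 3:10 am–5:30 am, 5:50 am–8:20 am

Sort by start: 1:00 am–3:00 am, 2:00 am–2:10 am, 3:10 am–5:30 am, 3:40 am–3:50 am, 5:50 am–8:20 am, 6:00 am–7:30 am, 7:50 am–8:10 am.
2:00 am–2:10 am overlaps/touches 1:00 am–3:00 am → extend to 1:00 am–3:00 am.
3:10 am–5:30 am is disjoint → start new block.
3:40 am–3:50 am overlaps/touches 3:10 am–5:30 am → extend to 3:10 am–5:30 am.
5:50 am–8:20 am is disjoint → start new block.
6:00 am–7:30 am overlaps/touches 5:50 am–8:20 am → extend to 5:50 am–8:20 am.
7:50 am–8:10 am overlaps/touches 5:50 am–8:20 am → extend to 5:50 am–8:20 am.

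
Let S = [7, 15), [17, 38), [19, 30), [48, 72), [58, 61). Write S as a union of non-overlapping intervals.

[7, 15) ∪ [17, 38) ∪ [48, 72)

[17, 38) is disjoint → start new block.
[19, 30) overlaps/touches [17, 38) → extend to [17, 38).
[48, 72) is disjoint → start new block.
[58, 61) overlaps/touches [48, 72) → extend to [48, 72).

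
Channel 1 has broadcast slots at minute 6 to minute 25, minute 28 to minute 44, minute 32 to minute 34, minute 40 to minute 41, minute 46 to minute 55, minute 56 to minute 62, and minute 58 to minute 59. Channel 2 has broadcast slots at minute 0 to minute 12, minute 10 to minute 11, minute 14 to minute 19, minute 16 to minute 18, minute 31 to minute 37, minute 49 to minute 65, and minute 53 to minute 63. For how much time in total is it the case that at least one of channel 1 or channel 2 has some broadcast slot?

60 minutes

Merge the first list: minute 6 to minute 25, minute 28 to minute 44, minute 46 to minute 55, minute 56 to minute 62.
Merge the second list: minute 0 to minute 12, minute 14 to minute 19, minute 31 to minute 37, minute 49 to minute 65.
A ∪ B = minute 0 to minute 25, minute 28 to minute 44, minute 46 to minute 65.
Total: 25 minutes + 16 minutes + 19 minutes = 60 minutes.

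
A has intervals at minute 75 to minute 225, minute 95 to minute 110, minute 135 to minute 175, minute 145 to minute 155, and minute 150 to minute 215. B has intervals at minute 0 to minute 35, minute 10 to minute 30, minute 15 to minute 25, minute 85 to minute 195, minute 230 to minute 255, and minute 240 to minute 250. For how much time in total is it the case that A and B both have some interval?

First set merges to minute 75 to minute 225.
Second set merges to minute 0 to minute 35, minute 85 to minute 195, minute 230 to minute 255.
A ∩ B = minute 85 to minute 195.
Total: 110 minutes.

110 minutes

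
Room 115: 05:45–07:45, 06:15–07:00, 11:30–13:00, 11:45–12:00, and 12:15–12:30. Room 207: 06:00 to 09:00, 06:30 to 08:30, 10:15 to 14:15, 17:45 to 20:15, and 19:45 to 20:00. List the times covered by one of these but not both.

Merge the first list: 05:45–07:45, 11:30–13:00.
Merge the second list: 06:00–09:00, 10:15–14:15, 17:45–20:15.
Only in the first: 05:45–06:00.
Only in the second: 07:45–09:00, 10:15–11:30, 13:00–14:15, 17:45–20:15.
Together these are the periods covered by exactly one.

05:45–06:00, 07:45–09:00, 10:15–11:30, 13:00–14:15, 17:45–20:15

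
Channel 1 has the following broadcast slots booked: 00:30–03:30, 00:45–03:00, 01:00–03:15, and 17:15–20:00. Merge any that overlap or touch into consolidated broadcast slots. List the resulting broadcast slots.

00:45–03:00 overlaps/touches 00:30–03:30 → extend to 00:30–03:30.
01:00–03:15 overlaps/touches 00:30–03:30 → extend to 00:30–03:30.
17:15–20:00 is disjoint → start new block.

00:30–03:30, 17:15–20:00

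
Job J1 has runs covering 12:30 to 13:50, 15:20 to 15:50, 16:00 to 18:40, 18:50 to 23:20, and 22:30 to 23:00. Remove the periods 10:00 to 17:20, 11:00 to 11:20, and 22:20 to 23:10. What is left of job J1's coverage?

17:20–18:40, 18:50–22:20, 23:10–23:20

Merge the first list: 12:30–13:50, 15:20–15:50, 16:00–18:40, 18:50–23:20.
Merge the second list: 10:00–17:20, 22:20–23:10.
12:30–13:50 lies entirely inside B → drops out.
15:20–15:50 lies entirely inside B → drops out.
16:00–18:40 with B removed leaves 17:20–18:40.
18:50–23:20 with B removed leaves 18:50–22:20, 23:10–23:20.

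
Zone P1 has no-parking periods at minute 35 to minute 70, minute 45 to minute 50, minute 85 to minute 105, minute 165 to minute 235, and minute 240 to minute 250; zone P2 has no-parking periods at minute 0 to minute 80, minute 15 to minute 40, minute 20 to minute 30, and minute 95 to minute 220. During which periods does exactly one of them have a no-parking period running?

A, merged: minute 35 to minute 70, minute 85 to minute 105, minute 165 to minute 235, minute 240 to minute 250.
B, merged: minute 0 to minute 80, minute 95 to minute 220.
A \ B = minute 85 to minute 95, minute 220 to minute 235, minute 240 to minute 250.
B \ A = minute 0 to minute 35, minute 70 to minute 80, minute 105 to minute 165.
Union of the two gives the symmetric difference.

minute 0 to minute 35, minute 70 to minute 80, minute 85 to minute 95, minute 105 to minute 165, minute 220 to minute 235, minute 240 to minute 250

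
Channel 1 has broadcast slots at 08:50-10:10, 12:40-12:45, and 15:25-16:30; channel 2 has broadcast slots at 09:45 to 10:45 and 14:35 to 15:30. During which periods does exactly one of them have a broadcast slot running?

08:50-09:45, 10:10-10:45, 12:40-12:45, 14:35-15:25, 15:30-16:30

A but not B: 08:50-09:45, 12:40-12:45, 15:30-16:30.
B but not A: 10:10-10:45, 14:35-15:25.
Combining gives A △ B.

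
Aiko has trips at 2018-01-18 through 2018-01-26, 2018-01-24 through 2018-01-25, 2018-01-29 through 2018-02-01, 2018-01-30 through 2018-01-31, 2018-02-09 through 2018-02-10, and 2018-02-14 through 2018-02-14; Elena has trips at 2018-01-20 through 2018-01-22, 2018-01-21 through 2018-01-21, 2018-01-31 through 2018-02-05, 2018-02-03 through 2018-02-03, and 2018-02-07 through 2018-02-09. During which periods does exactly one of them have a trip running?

Merge the first list: 2018-01-18 through 2018-01-26, 2018-01-29 through 2018-02-01, 2018-02-09 through 2018-02-10, 2018-02-14 through 2018-02-14.
Merge the second list: 2018-01-20 through 2018-01-22, 2018-01-31 through 2018-02-05, 2018-02-07 through 2018-02-09.
Only in the first: 2018-01-18 through 2018-01-19, 2018-01-23 through 2018-01-26, 2018-01-29 through 2018-01-30, 2018-02-10 through 2018-02-10, 2018-02-14 through 2018-02-14.
Only in the second: 2018-02-02 through 2018-02-05, 2018-02-07 through 2018-02-08.
Together these are the periods covered by exactly one.

2018-01-18 through 2018-01-19, 2018-01-23 through 2018-01-26, 2018-01-29 through 2018-01-30, 2018-02-02 through 2018-02-05, 2018-02-07 through 2018-02-08, 2018-02-10 through 2018-02-10, 2018-02-14 through 2018-02-14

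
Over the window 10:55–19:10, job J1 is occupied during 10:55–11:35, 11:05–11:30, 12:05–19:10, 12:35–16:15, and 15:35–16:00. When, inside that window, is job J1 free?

11:35–12:05

After merging, the occupied span is 10:55–11:35, 12:05–19:10.
Gaps within 10:55–19:10: 11:35–12:05.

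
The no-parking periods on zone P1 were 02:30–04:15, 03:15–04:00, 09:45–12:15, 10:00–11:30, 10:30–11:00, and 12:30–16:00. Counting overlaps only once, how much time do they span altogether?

7 h 45 min

Merged: 02:30–04:15, 09:45–12:15, 12:30–16:00.
Lengths: 1 h 45 min + 2 h 30 min + 3 h 30 min = 7 h 45 min.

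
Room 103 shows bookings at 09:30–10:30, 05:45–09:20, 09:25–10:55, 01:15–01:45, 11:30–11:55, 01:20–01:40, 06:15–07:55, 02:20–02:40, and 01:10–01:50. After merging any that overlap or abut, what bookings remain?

01:10–01:50, 02:20–02:40, 05:45–09:20, 09:25–10:55, 11:30–11:55

Sort by start: 01:10–01:50, 01:15–01:45, 01:20–01:40, 02:20–02:40, 05:45–09:20, 06:15–07:55, 09:25–10:55, 09:30–10:30, 11:30–11:55.
01:15–01:45 overlaps/touches 01:10–01:50 → extend to 01:10–01:50.
01:20–01:40 overlaps/touches 01:10–01:50 → extend to 01:10–01:50.
02:20–02:40 is disjoint → start new block.
05:45–09:20 is disjoint → start new block.
06:15–07:55 overlaps/touches 05:45–09:20 → extend to 05:45–09:20.
09:25–10:55 is disjoint → start new block.
09:30–10:30 overlaps/touches 09:25–10:55 → extend to 09:25–10:55.
11:30–11:55 is disjoint → start new block.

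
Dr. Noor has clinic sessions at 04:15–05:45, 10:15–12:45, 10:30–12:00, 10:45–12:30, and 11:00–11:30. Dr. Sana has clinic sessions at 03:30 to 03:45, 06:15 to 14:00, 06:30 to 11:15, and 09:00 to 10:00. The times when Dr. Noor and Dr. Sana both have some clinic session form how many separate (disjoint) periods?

1

A, merged: 04:15–05:45, 10:15–12:45.
B, merged: 03:30–03:45, 06:15–14:00.
A ∩ B = 10:15–12:45.
That is 1 disjoint piece.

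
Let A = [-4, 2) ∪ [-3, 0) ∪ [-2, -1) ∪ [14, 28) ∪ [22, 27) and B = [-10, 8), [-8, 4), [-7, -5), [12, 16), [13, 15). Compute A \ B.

[16, 28)

Merge the first list: [-4, 2), [14, 28).
Merge the second list: [-10, 8), [12, 16).
[-4, 2): entirely removed.
[14, 28) \ B = [16, 28).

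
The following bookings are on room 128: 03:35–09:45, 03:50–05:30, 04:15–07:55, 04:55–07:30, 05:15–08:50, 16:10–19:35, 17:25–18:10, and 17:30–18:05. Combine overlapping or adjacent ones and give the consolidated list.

03:35–09:45, 16:10–19:35

03:50–05:30 overlaps/touches 03:35–09:45 → extend to 03:35–09:45.
04:15–07:55 overlaps/touches 03:35–09:45 → extend to 03:35–09:45.
04:55–07:30 overlaps/touches 03:35–09:45 → extend to 03:35–09:45.
05:15–08:50 overlaps/touches 03:35–09:45 → extend to 03:35–09:45.
16:10–19:35 is disjoint → start new block.
17:25–18:10 overlaps/touches 16:10–19:35 → extend to 16:10–19:35.
17:30–18:05 overlaps/touches 16:10–19:35 → extend to 16:10–19:35.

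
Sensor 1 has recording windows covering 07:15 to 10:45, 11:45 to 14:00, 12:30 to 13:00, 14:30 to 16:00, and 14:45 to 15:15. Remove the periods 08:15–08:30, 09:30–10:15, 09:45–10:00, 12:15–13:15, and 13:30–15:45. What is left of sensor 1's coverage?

First set merges to 07:15-10:45, 11:45-14:00, 14:30-16:00.
Second set merges to 08:15-08:30, 09:30-10:15, 12:15-13:15, 13:30-15:45.
07:15-10:45 with B removed leaves 07:15-08:15, 08:30-09:30, 10:15-10:45.
11:45-14:00 with B removed leaves 11:45-12:15, 13:15-13:30.
14:30-16:00 with B removed leaves 15:45-16:00.

07:15-08:15, 08:30-09:30, 10:15-10:45, 11:45-12:15, 13:15-13:30, 15:45-16:00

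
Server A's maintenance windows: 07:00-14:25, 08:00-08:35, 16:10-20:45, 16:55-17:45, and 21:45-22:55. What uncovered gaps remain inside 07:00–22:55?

The merged coverage is 07:00–14:25, 16:10–20:45, 21:45–22:55.
Uncovered inside 07:00–22:55: 14:25–16:10, 20:45–21:45.

14:25–16:10, 20:45–21:45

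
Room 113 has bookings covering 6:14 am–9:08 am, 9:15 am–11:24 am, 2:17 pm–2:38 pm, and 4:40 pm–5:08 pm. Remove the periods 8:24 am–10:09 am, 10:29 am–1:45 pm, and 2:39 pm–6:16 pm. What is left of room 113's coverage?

6:14 am-9:08 am \ B = 6:14 am-8:24 am.
9:15 am-11:24 am \ B = 10:09 am-10:29 am.
2:17 pm-2:38 pm: nothing removed.
4:40 pm-5:08 pm: entirely removed.

6:14 am-8:24 am, 10:09 am-10:29 am, 2:17 pm-2:38 pm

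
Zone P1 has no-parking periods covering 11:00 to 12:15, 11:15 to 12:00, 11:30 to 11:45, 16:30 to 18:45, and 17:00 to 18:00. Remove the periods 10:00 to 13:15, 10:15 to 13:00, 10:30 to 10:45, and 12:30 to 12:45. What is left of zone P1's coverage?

First set merges to 11:00-12:15, 16:30-18:45.
Second set merges to 10:00-13:15.
11:00-12:15 lies entirely inside B → drops out.
16:30-18:45 is untouched.

16:30-18:45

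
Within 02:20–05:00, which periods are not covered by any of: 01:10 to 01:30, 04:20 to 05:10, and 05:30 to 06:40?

The merged coverage is 01:10–01:30, 04:20–05:10, 05:30–06:40.
Complement within 02:20–05:00: 02:20–04:20.

02:20–04:20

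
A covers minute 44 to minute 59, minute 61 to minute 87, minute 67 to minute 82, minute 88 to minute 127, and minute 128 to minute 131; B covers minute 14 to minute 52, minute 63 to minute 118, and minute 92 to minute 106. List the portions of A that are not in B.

minute 52 to minute 59, minute 61 to minute 63, minute 118 to minute 127, minute 128 to minute 131

A, merged: minute 44 to minute 59, minute 61 to minute 87, minute 88 to minute 127, minute 128 to minute 131.
B, merged: minute 14 to minute 52, minute 63 to minute 118.
minute 44 to minute 59 minus B → minute 52 to minute 59.
minute 61 to minute 87 minus B → minute 61 to minute 63.
minute 88 to minute 127 minus B → minute 118 to minute 127.
minute 128 to minute 131: no B overlap → unchanged.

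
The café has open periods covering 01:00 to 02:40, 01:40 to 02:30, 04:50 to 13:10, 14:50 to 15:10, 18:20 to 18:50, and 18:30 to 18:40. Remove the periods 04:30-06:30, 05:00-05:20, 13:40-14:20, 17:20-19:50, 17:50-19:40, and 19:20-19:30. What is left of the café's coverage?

01:00–02:40, 06:30–13:10, 14:50–15:10

Merge the first list: 01:00–02:40, 04:50–13:10, 14:50–15:10, 18:20–18:50.
Merge the second list: 04:30–06:30, 13:40–14:20, 17:20–19:50.
01:00–02:40: no B overlap → unchanged.
04:50–13:10 minus B → 06:30–13:10.
14:50–15:10: no B overlap → unchanged.
18:20–18:50: fully covered by B → removed.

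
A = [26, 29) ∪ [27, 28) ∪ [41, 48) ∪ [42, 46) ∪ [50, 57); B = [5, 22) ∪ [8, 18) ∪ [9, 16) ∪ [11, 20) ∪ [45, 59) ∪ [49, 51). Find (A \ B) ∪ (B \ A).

A, merged: [26, 29), [41, 48), [50, 57).
B, merged: [5, 22), [45, 59).
A but not B: [26, 29), [41, 45).
B but not A: [5, 22), [48, 50), [57, 59).
Combining gives A △ B.

[5, 22) ∪ [26, 29) ∪ [41, 45) ∪ [48, 50) ∪ [57, 59)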